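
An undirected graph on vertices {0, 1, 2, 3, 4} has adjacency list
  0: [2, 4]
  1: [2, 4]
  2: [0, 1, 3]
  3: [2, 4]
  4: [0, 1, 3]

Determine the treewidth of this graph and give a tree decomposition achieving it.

Treewidth 2.
One such decomposition:
Bags: B1 = {0, 2, 4}  B2 = {1, 2, 4}  B3 = {2, 3, 4}
Tree: B1–B2, B2–B3

Every bag has size at most 3, so the width is 3 − 1 = 2 and tw(G) ≤ 2. The edges 0–4–1–2–0 form a cycle, so G is not a tree and its treewidth is at least 2. Therefore the treewidth is 2.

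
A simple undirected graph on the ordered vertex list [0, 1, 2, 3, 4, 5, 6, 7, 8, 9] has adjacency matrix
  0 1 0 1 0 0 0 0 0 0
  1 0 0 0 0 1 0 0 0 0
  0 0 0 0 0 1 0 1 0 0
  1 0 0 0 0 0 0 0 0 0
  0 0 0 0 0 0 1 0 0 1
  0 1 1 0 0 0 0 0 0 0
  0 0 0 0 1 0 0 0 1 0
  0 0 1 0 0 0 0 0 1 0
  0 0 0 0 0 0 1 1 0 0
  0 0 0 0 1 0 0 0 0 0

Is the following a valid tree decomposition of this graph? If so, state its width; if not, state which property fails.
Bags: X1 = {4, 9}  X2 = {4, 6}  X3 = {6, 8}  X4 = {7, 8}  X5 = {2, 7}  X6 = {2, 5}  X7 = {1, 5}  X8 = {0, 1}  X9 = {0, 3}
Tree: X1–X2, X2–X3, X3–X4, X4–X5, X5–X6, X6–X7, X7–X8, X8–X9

Vertex coverage: the bags together contain {0, 1, 2, 3, 4, 5, 6, 7, 8, 9}, the full vertex set. Edge coverage: each edge of G has both endpoints in at least one bag. Running intersection: for every vertex, the bags containing it form a connected subtree. All three properties hold, so this is a valid tree decomposition of width max|bag| − 1 = 1, and hence tw(G) ≤ 1.

Yes; width 1.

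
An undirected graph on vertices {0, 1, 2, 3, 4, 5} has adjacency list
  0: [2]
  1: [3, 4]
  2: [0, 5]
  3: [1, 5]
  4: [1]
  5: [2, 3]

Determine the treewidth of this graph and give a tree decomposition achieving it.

Each bag holds 2 vertices, so the decomposition has width 1, which upper-bounds the treewidth. Any graph with an edge has treewidth ≥ 1, and G has the edge 4–1. Combining the bounds, tw(G) = 1.

Treewidth 1.
One optimal decomposition is:
Bags: B1 = {1, 4}  B2 = {1, 3}  B3 = {3, 5}  B4 = {2, 5}  B5 = {0, 2}
Tree: B1–B2, B2–B3, B3–B4, B4–B5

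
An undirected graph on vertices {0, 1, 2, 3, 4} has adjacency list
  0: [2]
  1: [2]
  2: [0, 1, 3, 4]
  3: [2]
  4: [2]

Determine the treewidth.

1

A width-1 tree decomposition is:
Bags: B1 = {2, 4}  B2 = {2, 3}  B3 = {1, 2}  B4 = {0, 2}
Tree: B1–B2, B2–B3, B1–B4
The largest bag has 2 vertices, giving width 1; this decomposition certifies tw(G) ≤ 1. Any graph with an edge has treewidth ≥ 1, and G has the edge 2–4. The upper and lower bounds meet at 1, so that is the treewidth.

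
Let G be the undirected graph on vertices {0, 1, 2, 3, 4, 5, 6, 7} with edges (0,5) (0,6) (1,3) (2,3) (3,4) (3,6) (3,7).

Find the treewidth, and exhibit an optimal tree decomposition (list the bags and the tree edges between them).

Treewidth 1.
Bags: B1 = {3, 6}  B2 = {3, 4}  B3 = {2, 3}  B4 = {3, 7}  B5 = {0, 6}  B6 = {0, 5}  B7 = {1, 3}
Tree: B1–B2, B1–B3, B2–B4, B1–B5, B5–B6, B4–B7

Each bag holds 2 vertices, so the decomposition has width 1, which upper-bounds the treewidth. G has an edge, so its treewidth is at least 1. Therefore the treewidth is 1.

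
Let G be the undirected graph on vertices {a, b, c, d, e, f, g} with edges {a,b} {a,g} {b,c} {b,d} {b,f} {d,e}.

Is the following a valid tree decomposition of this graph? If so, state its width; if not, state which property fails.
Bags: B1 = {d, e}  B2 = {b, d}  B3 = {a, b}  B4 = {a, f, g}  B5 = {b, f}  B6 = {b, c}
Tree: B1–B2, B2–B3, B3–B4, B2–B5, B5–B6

No — bags containing vertex f are not connected in the tree.

A tree decomposition must satisfy three properties: every vertex lies in some bag; for every edge, both endpoints lie together in some bag; and for every vertex, the bags containing it form a connected subtree. Here bags containing vertex f are not connected in the tree, so the decomposition is invalid.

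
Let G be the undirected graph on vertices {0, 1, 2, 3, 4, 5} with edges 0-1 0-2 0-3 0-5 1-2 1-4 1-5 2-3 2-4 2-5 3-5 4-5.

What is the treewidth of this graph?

A width-3 tree decomposition is:
Bags: B1 = {0, 1, 2, 5}  B2 = {1, 2, 4, 5}  B3 = {0, 2, 3, 5}
Tree: B1–B2, B1–B3
Each bag holds 4 vertices, so the decomposition has width 3, which upper-bounds the treewidth. On the other hand G contains the 4-clique {0, 1, 2, 5}. A clique must lie in a single bag of any decomposition, so no decomposition can have width below 3. Therefore the treewidth is 3.

3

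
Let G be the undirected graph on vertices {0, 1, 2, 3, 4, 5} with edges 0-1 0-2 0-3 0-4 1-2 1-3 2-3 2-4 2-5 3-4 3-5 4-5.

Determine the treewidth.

A width-3 tree decomposition is:
Bags: B1 = {0, 2, 3, 4}  B2 = {2, 3, 4, 5}  B3 = {0, 1, 2, 3}
Tree: B1–B2, B1–B3
Each bag holds 4 vertices, so the decomposition has width 3, which upper-bounds the treewidth. Conversely, {0, 1, 2, 3} is a clique of size 4, and the vertices of any clique must share a bag in every tree decomposition; so some bag has ≥ 4 vertices and tw(G) ≥ 3. Combining the bounds, tw(G) = 3.

3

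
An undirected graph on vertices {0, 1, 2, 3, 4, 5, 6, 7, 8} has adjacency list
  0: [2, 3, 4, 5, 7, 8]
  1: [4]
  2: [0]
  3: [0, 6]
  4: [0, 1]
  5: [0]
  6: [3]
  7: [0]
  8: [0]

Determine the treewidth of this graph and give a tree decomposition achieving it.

Each bag holds 2 vertices, so the decomposition has width 1, which upper-bounds the treewidth. Since G has at least one edge (e.g. 3–0), it is not an edgeless graph, so tw(G) ≥ 1. Combining the bounds, tw(G) = 1.

Treewidth 1.
One such decomposition:
Bags: B1 = {0, 3}  B2 = {0, 4}  B3 = {3, 6}  B4 = {1, 4}  B5 = {0, 8}  B6 = {0, 7}  B7 = {0, 2}  B8 = {0, 5}
Tree: B1–B2, B1–B3, B2–B4, B1–B5, B1–B6, B1–B7, B2–B8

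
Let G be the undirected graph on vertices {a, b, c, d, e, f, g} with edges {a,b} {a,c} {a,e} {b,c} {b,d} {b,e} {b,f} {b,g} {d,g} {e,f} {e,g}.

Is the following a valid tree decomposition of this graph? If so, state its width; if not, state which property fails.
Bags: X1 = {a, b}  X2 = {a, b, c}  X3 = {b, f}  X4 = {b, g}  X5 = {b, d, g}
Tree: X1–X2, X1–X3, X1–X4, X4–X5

No — vertex e appears in no bag.

A tree decomposition must satisfy three properties: every vertex lies in some bag; for every edge, both endpoints lie together in some bag; and for every vertex, the bags containing it form a connected subtree. Here vertex e appears in no bag, so the decomposition is invalid.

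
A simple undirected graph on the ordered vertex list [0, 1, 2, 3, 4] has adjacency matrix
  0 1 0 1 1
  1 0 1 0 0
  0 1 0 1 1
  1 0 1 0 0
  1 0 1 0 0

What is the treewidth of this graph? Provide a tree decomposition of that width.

Each bag holds 3 vertices, so the decomposition has width 2, which upper-bounds the treewidth. The edges 0–1–2–3–0 form a cycle, so G is not a tree and its treewidth is at least 2. Therefore the treewidth is 2.

Treewidth 2.
One optimal decomposition is:
Bags: B1 = {0, 1, 2}  B2 = {0, 2, 3}  B3 = {0, 2, 4}
Tree: B1–B2, B2–B3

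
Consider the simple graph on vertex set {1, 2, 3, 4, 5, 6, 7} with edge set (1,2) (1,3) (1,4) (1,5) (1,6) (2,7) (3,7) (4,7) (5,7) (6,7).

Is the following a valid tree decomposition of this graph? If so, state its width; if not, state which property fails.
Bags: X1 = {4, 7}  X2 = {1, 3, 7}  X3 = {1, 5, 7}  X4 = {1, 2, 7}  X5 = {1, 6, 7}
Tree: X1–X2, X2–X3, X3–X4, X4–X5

A tree decomposition must satisfy three properties: every vertex lies in some bag; for every edge, both endpoints lie together in some bag; and for every vertex, the bags containing it form a connected subtree. Here edge (1,4) lies in no bag, so the decomposition is invalid.

No — edge (1,4) lies in no bag.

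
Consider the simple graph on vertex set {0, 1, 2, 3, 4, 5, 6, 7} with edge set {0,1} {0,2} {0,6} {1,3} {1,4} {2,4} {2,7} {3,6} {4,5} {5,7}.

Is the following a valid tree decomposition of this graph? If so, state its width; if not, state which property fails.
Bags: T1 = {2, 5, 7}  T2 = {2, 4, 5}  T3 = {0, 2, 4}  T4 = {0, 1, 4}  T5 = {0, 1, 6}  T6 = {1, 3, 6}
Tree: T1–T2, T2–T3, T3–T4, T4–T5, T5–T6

Yes; width 2.

Checking the three conditions: (i) the bags cover all of {0, 1, 2, 3, 4, 5, 6, 7}; (ii) for each edge, some bag contains both endpoints; (iii) the bags containing any fixed vertex form a subtree. All hold, so the decomposition is valid with width 3 − 1 = 2.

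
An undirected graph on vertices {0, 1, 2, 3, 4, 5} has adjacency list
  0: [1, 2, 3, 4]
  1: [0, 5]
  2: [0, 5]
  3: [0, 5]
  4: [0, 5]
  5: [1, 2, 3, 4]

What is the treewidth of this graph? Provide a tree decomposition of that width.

Treewidth 2.
Bags: B1 = {0, 2, 5}  B2 = {0, 4, 5}  B3 = {0, 1, 5}  B4 = {0, 3, 5}
Tree: B1–B2, B2–B3, B3–B4

The largest bag has 3 vertices, giving width 2; this decomposition certifies tw(G) ≤ 2. Since 0–2–5–4–0 is a cycle in G, G is not acyclic. Forests are exactly the graphs of treewidth ≤ 1, so tw(G) ≥ 2. Combining the bounds, tw(G) = 2.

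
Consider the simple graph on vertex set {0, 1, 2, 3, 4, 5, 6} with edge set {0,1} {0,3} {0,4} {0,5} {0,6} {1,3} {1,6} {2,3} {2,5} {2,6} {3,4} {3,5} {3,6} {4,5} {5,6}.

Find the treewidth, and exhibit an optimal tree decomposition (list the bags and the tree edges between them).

The largest bag has 4 vertices, giving width 3; this decomposition certifies tw(G) ≤ 3. For the lower bound, the 4 vertices {0, 1, 3, 6} are pairwise adjacent, and any tree decomposition puts a clique entirely inside one bag — forcing width ≥ 3. The upper and lower bounds meet at 3, so that is the treewidth.

Treewidth 3.
Bags: B1 = {0, 3, 4, 5}  B2 = {0, 3, 5, 6}  B3 = {0, 1, 3, 6}  B4 = {2, 3, 5, 6}
Tree: B1–B2, B2–B3, B2–B4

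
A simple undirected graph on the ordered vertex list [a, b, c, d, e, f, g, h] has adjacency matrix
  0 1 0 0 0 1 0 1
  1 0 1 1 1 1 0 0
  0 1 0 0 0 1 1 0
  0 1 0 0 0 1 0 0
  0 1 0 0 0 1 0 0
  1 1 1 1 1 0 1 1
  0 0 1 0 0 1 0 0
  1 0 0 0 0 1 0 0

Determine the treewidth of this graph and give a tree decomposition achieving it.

Treewidth 2.
One optimal decomposition is:
Bags: B1 = {b, e, f}  B2 = {b, c, f}  B3 = {a, b, f}  B4 = {b, d, f}  B5 = {a, f, h}  B6 = {c, f, g}
Tree: B1–B2, B1–B3, B3–B4, B3–B5, B2–B6

Each bag holds 3 vertices, so the decomposition has width 2, which upper-bounds the treewidth. For the lower bound, the 3 vertices {c, f, g} are pairwise adjacent, and any tree decomposition puts a clique entirely inside one bag — forcing width ≥ 2. Combining the bounds, tw(G) = 2.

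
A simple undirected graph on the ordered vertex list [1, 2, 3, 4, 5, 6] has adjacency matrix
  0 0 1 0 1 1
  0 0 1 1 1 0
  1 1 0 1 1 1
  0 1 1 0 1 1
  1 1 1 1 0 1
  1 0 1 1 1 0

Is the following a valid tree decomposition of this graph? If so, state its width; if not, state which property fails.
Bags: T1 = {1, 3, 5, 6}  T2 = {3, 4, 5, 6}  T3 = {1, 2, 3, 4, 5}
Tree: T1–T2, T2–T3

A tree decomposition must satisfy three properties: every vertex lies in some bag; for every edge, both endpoints lie together in some bag; and for every vertex, the bags containing it form a connected subtree. Here bags containing vertex 1 are not connected in the tree, so the decomposition is invalid.

No — bags containing vertex 1 are not connected in the tree.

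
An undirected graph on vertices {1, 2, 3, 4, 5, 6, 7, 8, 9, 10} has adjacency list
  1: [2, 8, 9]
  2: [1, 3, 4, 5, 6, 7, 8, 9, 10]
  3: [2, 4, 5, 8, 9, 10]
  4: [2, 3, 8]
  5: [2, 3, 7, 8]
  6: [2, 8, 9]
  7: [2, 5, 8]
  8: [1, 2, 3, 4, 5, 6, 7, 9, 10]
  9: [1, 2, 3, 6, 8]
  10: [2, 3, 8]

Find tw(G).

3

A width-3 tree decomposition is:
Bags: B1 = {2, 3, 5, 8}  B2 = {2, 3, 8, 9}  B3 = {2, 5, 7, 8}  B4 = {2, 3, 4, 8}  B5 = {2, 3, 8, 10}  B6 = {1, 2, 8, 9}  B7 = {2, 6, 8, 9}
Tree: B1–B2, B1–B3, B2–B4, B4–B5, B2–B6, B2–B7
Each bag holds 4 vertices, so the decomposition has width 3, which upper-bounds the treewidth. Conversely, {1, 2, 8, 9} is a clique of size 4, and the vertices of any clique must share a bag in every tree decomposition; so some bag has ≥ 4 vertices and tw(G) ≥ 3. The upper and lower bounds meet at 3, so that is the treewidth.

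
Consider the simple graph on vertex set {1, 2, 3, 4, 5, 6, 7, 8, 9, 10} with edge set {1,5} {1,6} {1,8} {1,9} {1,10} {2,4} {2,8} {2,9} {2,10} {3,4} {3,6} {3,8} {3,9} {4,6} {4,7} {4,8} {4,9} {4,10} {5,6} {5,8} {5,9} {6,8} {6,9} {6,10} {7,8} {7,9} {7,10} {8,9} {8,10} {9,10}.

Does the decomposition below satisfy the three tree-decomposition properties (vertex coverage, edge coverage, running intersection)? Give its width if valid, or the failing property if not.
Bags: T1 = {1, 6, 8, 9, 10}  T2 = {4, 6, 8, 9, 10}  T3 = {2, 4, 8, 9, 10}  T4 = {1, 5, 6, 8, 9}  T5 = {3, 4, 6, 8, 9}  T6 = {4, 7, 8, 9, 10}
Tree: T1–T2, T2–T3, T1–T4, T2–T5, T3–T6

Every vertex of G appears in some bag (union = {1, 2, 3, 4, 5, 6, 7, 8, 9, 10}); every edge is covered by a bag; and for each vertex v the set of bags containing v is connected in the bag tree. The decomposition is therefore valid. The largest bag has 5 vertices, so the width is 4.

Yes; width 4.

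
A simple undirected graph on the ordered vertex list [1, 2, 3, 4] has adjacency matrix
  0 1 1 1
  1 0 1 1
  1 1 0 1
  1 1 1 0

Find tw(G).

3

A width-3 tree decomposition is:
Bags: B1 = {1, 2, 3, 4}
Tree: (single bag)
A single bag containing all 4 vertices is trivially a valid decomposition of width 3. Conversely, {1, 2, 3, 4} is a clique of size 4, and the vertices of any clique must share a bag in every tree decomposition; so some bag has ≥ 4 vertices and tw(G) ≥ 3. Combining the bounds, tw(G) = 3.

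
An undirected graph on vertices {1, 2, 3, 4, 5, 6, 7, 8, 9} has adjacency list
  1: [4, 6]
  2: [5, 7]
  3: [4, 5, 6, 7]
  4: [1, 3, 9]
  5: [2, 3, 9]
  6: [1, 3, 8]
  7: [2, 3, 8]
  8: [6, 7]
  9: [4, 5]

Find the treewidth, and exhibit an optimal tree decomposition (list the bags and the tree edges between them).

Treewidth 3.
One optimal decomposition is:
Bags: B1 = {1, 6, 7, 8}  B2 = {1, 3, 6, 7}  B3 = {1, 3, 4, 7}  B4 = {2, 3, 4, 7}  B5 = {2, 3, 4, 5}  B6 = {2, 4, 5, 9}
Tree: B1–B2, B2–B3, B3–B4, B4–B5, B5–B6

Each bag holds 4 vertices, so the decomposition has width 3, which upper-bounds the treewidth. For the lower bound: the 4 vertex sets {1,6,8}, {7}, {3}, {2,4,5,9} are disjoint, each induces a connected subgraph, and every pair is joined by at least one edge of G. Contracting each set to a single vertex therefore yields K_{4} as a minor, and since treewidth is minor-monotone, tw(G) ≥ tw(K_{4}) = 3. The upper and lower bounds meet at 3, so that is the treewidth.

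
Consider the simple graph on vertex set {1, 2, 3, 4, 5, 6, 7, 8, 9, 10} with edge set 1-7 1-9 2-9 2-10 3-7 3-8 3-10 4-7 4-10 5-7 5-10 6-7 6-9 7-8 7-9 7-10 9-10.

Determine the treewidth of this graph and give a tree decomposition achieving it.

Treewidth 2.
One such decomposition:
Bags: B1 = {6, 7, 9}  B2 = {7, 9, 10}  B3 = {2, 9, 10}  B4 = {1, 7, 9}  B5 = {3, 7, 10}  B6 = {5, 7, 10}  B7 = {3, 7, 8}  B8 = {4, 7, 10}
Tree: B1–B2, B2–B3, B1–B4, B2–B5, B2–B6, B5–B7, B6–B8

Each bag holds 3 vertices, so the decomposition has width 2, which upper-bounds the treewidth. On the other hand G contains the 3-clique {2, 9, 10}. A clique must lie in a single bag of any decomposition, so no decomposition can have width below 2. Combining the bounds, tw(G) = 2.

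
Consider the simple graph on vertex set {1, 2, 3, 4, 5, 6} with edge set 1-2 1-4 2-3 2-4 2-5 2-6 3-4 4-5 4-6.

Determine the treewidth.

2

A width-2 tree decomposition is:
Bags: B1 = {2, 3, 4}  B2 = {2, 4, 6}  B3 = {2, 4, 5}  B4 = {1, 2, 4}
Tree: B1–B2, B1–B3, B3–B4
Every bag has size at most 3, so the width is 3 − 1 = 2 and tw(G) ≤ 2. Conversely, {1, 2, 4} is a clique of size 3, and the vertices of any clique must share a bag in every tree decomposition; so some bag has ≥ 3 vertices and tw(G) ≥ 2. Therefore the treewidth is 2.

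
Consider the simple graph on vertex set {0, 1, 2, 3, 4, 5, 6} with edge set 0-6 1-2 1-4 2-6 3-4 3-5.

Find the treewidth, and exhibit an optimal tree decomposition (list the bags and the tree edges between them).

Treewidth 1.
Bags: B1 = {0, 6}  B2 = {2, 6}  B3 = {1, 2}  B4 = {1, 4}  B5 = {3, 4}  B6 = {3, 5}
Tree: B1–B2, B2–B3, B3–B4, B4–B5, B5–B6

Each bag holds 2 vertices, so the decomposition has width 1, which upper-bounds the treewidth. Since G has at least one edge (e.g. 0–6), it is not an edgeless graph, so tw(G) ≥ 1. Therefore the treewidth is 1.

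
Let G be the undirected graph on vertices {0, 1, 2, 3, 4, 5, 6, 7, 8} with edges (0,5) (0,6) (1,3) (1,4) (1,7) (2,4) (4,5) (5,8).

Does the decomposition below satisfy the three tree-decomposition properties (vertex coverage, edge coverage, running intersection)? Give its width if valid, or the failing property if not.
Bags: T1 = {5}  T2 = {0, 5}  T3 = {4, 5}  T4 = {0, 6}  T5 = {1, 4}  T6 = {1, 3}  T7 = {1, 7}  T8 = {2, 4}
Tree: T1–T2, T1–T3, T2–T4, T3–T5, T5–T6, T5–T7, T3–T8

A tree decomposition must satisfy three properties: every vertex lies in some bag; for every edge, both endpoints lie together in some bag; and for every vertex, the bags containing it form a connected subtree. Here vertex 8 appears in no bag, so the decomposition is invalid.

No — vertex 8 appears in no bag.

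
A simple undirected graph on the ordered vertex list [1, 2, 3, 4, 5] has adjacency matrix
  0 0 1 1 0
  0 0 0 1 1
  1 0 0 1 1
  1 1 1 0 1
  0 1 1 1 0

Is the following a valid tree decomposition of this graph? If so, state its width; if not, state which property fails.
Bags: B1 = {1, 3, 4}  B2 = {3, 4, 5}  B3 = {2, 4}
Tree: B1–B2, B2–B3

No — edge (5,2) lies in no bag.

A tree decomposition must satisfy three properties: every vertex lies in some bag; for every edge, both endpoints lie together in some bag; and for every vertex, the bags containing it form a connected subtree. Here edge (5,2) lies in no bag, so the decomposition is invalid.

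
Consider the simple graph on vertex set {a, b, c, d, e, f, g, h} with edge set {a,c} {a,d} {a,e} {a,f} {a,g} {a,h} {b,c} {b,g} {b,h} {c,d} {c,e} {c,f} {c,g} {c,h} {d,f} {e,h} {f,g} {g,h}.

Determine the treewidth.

A width-3 tree decomposition is:
Bags: B1 = {a, c, e, h}  B2 = {a, c, g, h}  B3 = {b, c, g, h}  B4 = {a, c, f, g}  B5 = {a, c, d, f}
Tree: B1–B2, B2–B3, B2–B4, B4–B5
The largest bag has 4 vertices, giving width 3; this decomposition certifies tw(G) ≤ 3. On the other hand G contains the 4-clique {a, c, e, h}. A clique must lie in a single bag of any decomposition, so no decomposition can have width below 3. Therefore the treewidth is 3.

3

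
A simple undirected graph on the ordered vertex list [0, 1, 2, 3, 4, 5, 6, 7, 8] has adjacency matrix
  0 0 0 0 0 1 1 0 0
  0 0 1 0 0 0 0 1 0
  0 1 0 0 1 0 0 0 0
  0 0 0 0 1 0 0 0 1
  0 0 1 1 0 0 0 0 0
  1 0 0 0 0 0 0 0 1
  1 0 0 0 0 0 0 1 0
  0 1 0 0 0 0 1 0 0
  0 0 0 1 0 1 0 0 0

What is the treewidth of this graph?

2

A width-2 tree decomposition is:
Bags: B1 = {1, 6, 7}  B2 = {1, 2, 6}  B3 = {2, 4, 6}  B4 = {3, 4, 6}  B5 = {3, 6, 8}  B6 = {5, 6, 8}  B7 = {0, 5, 6}
Tree: B1–B2, B2–B3, B3–B4, B4–B5, B5–B6, B6–B7
The largest bag has 3 vertices, giving width 2; this decomposition certifies tw(G) ≤ 2. Since 6–7–1–2–4–3–8–5–0–6 is a cycle in G, G is not acyclic. Forests are exactly the graphs of treewidth ≤ 1, so tw(G) ≥ 2. The upper and lower bounds meet at 2, so that is the treewidth.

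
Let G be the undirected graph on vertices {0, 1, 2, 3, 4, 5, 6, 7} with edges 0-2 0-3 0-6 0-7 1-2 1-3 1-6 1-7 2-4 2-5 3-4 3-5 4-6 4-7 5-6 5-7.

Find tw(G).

4

A width-4 tree decomposition is:
Bags: B1 = {2, 3, 5, 6, 7}  B2 = {2, 3, 4, 6, 7}  B3 = {1, 2, 3, 6, 7}  B4 = {0, 2, 3, 6, 7}
Tree: B1–B2, B2–B3, B3–B4
Each bag holds 5 vertices, so the decomposition has width 4, which upper-bounds the treewidth. For the lower bound: the 5 vertex sets {2,5}, {4,6}, {1,3}, {7}, {0} are disjoint, each induces a connected subgraph, and every pair is joined by at least one edge of G. Contracting each set to a single vertex therefore yields K_{5} as a minor, and since treewidth is minor-monotone, tw(G) ≥ tw(K_{5}) = 4. Combining the bounds, tw(G) = 4.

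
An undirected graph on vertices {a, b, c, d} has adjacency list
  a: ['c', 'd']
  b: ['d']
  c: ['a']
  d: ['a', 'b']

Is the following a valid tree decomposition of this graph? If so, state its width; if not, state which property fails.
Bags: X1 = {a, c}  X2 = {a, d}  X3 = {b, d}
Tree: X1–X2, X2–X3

Every vertex of G appears in some bag (union = {a, b, c, d}); every edge is covered by a bag; and for each vertex v the set of bags containing v is connected in the bag tree. The decomposition is therefore valid. The largest bag has 2 vertices, so the width is 1.

Yes; width 1.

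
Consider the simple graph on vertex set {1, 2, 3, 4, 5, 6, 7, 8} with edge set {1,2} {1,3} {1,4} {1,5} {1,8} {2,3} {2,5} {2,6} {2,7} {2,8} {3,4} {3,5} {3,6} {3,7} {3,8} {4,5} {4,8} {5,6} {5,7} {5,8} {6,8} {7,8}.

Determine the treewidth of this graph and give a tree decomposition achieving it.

Treewidth 4.
One such decomposition:
Bags: B1 = {2, 3, 5, 6, 8}  B2 = {2, 3, 5, 7, 8}  B3 = {1, 2, 3, 5, 8}  B4 = {1, 3, 4, 5, 8}
Tree: B1–B2, B1–B3, B3–B4

Every bag has size at most 5, so the width is 5 − 1 = 4 and tw(G) ≤ 4. On the other hand G contains the 5-clique {1, 2, 3, 5, 8}. A clique must lie in a single bag of any decomposition, so no decomposition can have width below 4. Hence tw(G) = 4 exactly.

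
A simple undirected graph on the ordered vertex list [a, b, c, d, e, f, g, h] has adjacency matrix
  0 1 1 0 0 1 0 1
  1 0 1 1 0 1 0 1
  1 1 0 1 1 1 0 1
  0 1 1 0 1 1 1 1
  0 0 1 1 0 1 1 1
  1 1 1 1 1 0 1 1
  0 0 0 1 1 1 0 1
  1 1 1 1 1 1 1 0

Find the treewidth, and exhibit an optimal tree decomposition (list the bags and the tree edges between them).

Every bag has size at most 5, so the width is 5 − 1 = 4 and tw(G) ≤ 4. Conversely, {d, e, f, g, h} is a clique of size 5, and the vertices of any clique must share a bag in every tree decomposition; so some bag has ≥ 5 vertices and tw(G) ≥ 4. Therefore the treewidth is 4.

Treewidth 4.
One such decomposition:
Bags: B1 = {c, d, e, f, h}  B2 = {b, c, d, f, h}  B3 = {a, b, c, f, h}  B4 = {d, e, f, g, h}
Tree: B1–B2, B2–B3, B1–B4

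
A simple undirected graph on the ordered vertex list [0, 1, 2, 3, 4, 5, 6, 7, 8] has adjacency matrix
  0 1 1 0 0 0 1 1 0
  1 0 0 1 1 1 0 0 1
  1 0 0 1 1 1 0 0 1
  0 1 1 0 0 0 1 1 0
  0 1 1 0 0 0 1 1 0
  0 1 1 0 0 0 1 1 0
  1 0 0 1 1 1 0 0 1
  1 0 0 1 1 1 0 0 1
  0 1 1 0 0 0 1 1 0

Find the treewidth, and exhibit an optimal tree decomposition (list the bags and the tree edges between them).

Every bag has size at most 5, so the width is 5 − 1 = 4 and tw(G) ≤ 4. For the lower bound: the 5 vertex sets {0,7}, {1,5}, {4,6}, {2}, {8} are disjoint, each induces a connected subgraph, and every pair is joined by at least one edge of G. Contracting each set to a single vertex therefore yields K_{5} as a minor, and since treewidth is minor-monotone, tw(G) ≥ tw(K_{5}) = 4. The upper and lower bounds meet at 4, so that is the treewidth.

Treewidth 4.
One optimal decomposition is:
Bags: B1 = {0, 1, 2, 6, 7}  B2 = {1, 2, 5, 6, 7}  B3 = {1, 2, 4, 6, 7}  B4 = {1, 2, 6, 7, 8}  B5 = {1, 2, 3, 6, 7}
Tree: B1–B2, B2–B3, B3–B4, B4–B5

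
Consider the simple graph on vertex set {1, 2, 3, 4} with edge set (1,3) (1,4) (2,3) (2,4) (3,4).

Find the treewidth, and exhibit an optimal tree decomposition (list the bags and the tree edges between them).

Every bag has size at most 3, so the width is 3 − 1 = 2 and tw(G) ≤ 2. On the other hand G contains the 3-clique {1, 3, 4}. A clique must lie in a single bag of any decomposition, so no decomposition can have width below 2. The upper and lower bounds meet at 2, so that is the treewidth.

Treewidth 2.
Bags: B1 = {1, 3, 4}  B2 = {2, 3, 4}
Tree: B1–B2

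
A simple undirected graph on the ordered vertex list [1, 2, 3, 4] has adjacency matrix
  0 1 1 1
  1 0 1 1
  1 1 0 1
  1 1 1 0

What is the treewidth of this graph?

3

A width-3 tree decomposition is:
Bags: B1 = {1, 2, 3, 4}
Tree: (single bag)
A single bag containing all 4 vertices is trivially a valid decomposition of width 3. For the lower bound, the 4 vertices {1, 2, 3, 4} are pairwise adjacent, and any tree decomposition puts a clique entirely inside one bag — forcing width ≥ 3. Combining the bounds, tw(G) = 3.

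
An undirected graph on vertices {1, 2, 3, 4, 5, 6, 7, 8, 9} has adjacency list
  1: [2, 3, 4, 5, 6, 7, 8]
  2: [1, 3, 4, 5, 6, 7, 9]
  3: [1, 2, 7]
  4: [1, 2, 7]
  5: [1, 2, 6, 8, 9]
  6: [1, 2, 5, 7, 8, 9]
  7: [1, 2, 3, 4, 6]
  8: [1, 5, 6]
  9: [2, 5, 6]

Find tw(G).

A width-3 tree decomposition is:
Bags: B1 = {1, 2, 5, 6}  B2 = {1, 2, 6, 7}  B3 = {2, 5, 6, 9}  B4 = {1, 2, 3, 7}  B5 = {1, 5, 6, 8}  B6 = {1, 2, 4, 7}
Tree: B1–B2, B1–B3, B2–B4, B1–B5, B2–B6
Every bag has size at most 4, so the width is 4 − 1 = 3 and tw(G) ≤ 3. On the other hand G contains the 4-clique {1, 5, 6, 8}. A clique must lie in a single bag of any decomposition, so no decomposition can have width below 3. The upper and lower bounds meet at 3, so that is the treewidth.

3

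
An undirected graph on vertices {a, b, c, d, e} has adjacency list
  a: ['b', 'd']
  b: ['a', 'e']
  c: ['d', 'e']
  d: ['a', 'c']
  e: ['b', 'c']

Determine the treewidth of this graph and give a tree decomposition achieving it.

Each bag holds 3 vertices, so the decomposition has width 2, which upper-bounds the treewidth. Since d–c–e–b–a–d is a cycle in G, G is not acyclic. Forests are exactly the graphs of treewidth ≤ 1, so tw(G) ≥ 2. Hence tw(G) = 2 exactly.

Treewidth 2.
Bags: B1 = {c, d, e}  B2 = {b, d, e}  B3 = {a, b, d}
Tree: B1–B2, B2–B3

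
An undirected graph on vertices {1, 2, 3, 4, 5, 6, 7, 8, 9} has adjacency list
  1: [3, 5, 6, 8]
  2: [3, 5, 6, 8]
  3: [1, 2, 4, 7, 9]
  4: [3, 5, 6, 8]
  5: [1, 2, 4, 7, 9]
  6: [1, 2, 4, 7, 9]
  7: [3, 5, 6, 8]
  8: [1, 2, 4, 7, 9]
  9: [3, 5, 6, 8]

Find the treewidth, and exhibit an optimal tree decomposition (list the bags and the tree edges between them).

Each bag holds 5 vertices, so the decomposition has width 4, which upper-bounds the treewidth. For the lower bound: the 5 vertex sets {5,7}, {4,6}, {1,3}, {8}, {2} are disjoint, each induces a connected subgraph, and every pair is joined by at least one edge of G. Contracting each set to a single vertex therefore yields K_{5} as a minor, and since treewidth is minor-monotone, tw(G) ≥ tw(K_{5}) = 4. The upper and lower bounds meet at 4, so that is the treewidth.

Treewidth 4.
One optimal decomposition is:
Bags: B1 = {3, 5, 6, 7, 8}  B2 = {3, 4, 5, 6, 8}  B3 = {1, 3, 5, 6, 8}  B4 = {2, 3, 5, 6, 8}  B5 = {3, 5, 6, 8, 9}
Tree: B1–B2, B2–B3, B3–B4, B4–B5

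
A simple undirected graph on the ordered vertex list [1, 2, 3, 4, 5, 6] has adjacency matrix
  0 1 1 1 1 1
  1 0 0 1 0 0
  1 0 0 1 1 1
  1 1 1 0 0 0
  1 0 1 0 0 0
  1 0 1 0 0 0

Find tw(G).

A width-2 tree decomposition is:
Bags: B1 = {1, 3, 4}  B2 = {1, 3, 5}  B3 = {1, 3, 6}  B4 = {1, 2, 4}
Tree: B1–B2, B2–B3, B1–B4
Every bag has size at most 3, so the width is 3 − 1 = 2 and tw(G) ≤ 2. Conversely, {1, 2, 4} is a clique of size 3, and the vertices of any clique must share a bag in every tree decomposition; so some bag has ≥ 3 vertices and tw(G) ≥ 2. Therefore the treewidth is 2.

2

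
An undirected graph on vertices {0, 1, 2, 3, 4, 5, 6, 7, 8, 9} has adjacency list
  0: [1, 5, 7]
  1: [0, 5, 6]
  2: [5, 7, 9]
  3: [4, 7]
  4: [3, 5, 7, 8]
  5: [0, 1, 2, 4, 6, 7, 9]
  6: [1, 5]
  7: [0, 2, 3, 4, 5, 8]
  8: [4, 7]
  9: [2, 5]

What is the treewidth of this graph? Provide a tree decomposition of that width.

Treewidth 2.
One such decomposition:
Bags: B1 = {2, 5, 7}  B2 = {2, 5, 9}  B3 = {0, 5, 7}  B4 = {4, 5, 7}  B5 = {0, 1, 5}  B6 = {4, 7, 8}  B7 = {3, 4, 7}  B8 = {1, 5, 6}
Tree: B1–B2, B1–B3, B3–B4, B3–B5, B4–B6, B6–B7, B5–B8

The largest bag has 3 vertices, giving width 2; this decomposition certifies tw(G) ≤ 2. For the lower bound, the 3 vertices {4, 7, 8} are pairwise adjacent, and any tree decomposition puts a clique entirely inside one bag — forcing width ≥ 2. Combining the bounds, tw(G) = 2.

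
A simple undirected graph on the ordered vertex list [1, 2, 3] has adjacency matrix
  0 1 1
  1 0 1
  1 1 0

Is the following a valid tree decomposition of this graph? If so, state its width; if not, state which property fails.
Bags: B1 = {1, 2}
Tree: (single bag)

A tree decomposition must satisfy three properties: every vertex lies in some bag; for every edge, both endpoints lie together in some bag; and for every vertex, the bags containing it form a connected subtree. Here vertex 3 appears in no bag, so the decomposition is invalid.

No — vertex 3 appears in no bag.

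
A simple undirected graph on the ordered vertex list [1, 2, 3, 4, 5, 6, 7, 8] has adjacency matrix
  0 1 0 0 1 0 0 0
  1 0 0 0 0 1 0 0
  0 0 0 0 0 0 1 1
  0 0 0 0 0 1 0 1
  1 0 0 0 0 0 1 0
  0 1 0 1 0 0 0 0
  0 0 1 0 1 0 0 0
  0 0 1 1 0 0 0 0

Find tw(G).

A width-2 tree decomposition is:
Bags: B1 = {3, 7, 8}  B2 = {4, 7, 8}  B3 = {4, 6, 7}  B4 = {2, 6, 7}  B5 = {1, 2, 7}  B6 = {1, 5, 7}
Tree: B1–B2, B2–B3, B3–B4, B4–B5, B5–B6
Every bag has size at most 3, so the width is 3 − 1 = 2 and tw(G) ≤ 2. Since 7–3–8–4–6–2–1–5–7 is a cycle in G, G is not acyclic. Forests are exactly the graphs of treewidth ≤ 1, so tw(G) ≥ 2. Combining the bounds, tw(G) = 2.

2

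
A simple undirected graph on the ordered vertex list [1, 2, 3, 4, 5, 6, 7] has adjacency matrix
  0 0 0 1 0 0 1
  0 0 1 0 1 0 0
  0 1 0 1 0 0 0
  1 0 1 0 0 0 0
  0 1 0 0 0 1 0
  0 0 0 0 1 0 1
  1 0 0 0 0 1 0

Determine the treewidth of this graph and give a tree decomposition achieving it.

Treewidth 2.
Bags: B1 = {2, 5, 6}  B2 = {2, 6, 7}  B3 = {1, 2, 7}  B4 = {1, 2, 4}  B5 = {2, 3, 4}
Tree: B1–B2, B2–B3, B3–B4, B4–B5

The largest bag has 3 vertices, giving width 2; this decomposition certifies tw(G) ≤ 2. The edges 2–5–6–7–1–4–3–2 form a cycle, so G is not a tree and its treewidth is at least 2. Therefore the treewidth is 2.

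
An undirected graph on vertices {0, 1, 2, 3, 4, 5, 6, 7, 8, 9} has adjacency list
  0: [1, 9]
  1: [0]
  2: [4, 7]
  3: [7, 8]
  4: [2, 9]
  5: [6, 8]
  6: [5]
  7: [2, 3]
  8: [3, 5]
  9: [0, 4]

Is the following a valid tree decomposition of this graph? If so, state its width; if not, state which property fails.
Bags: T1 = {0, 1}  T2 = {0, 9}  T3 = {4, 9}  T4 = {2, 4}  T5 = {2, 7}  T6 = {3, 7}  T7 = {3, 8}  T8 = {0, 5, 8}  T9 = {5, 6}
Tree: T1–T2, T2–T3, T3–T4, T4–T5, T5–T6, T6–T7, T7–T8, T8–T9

A tree decomposition must satisfy three properties: every vertex lies in some bag; for every edge, both endpoints lie together in some bag; and for every vertex, the bags containing it form a connected subtree. Here bags containing vertex 0 are not connected in the tree, so the decomposition is invalid.

No — bags containing vertex 0 are not connected in the tree.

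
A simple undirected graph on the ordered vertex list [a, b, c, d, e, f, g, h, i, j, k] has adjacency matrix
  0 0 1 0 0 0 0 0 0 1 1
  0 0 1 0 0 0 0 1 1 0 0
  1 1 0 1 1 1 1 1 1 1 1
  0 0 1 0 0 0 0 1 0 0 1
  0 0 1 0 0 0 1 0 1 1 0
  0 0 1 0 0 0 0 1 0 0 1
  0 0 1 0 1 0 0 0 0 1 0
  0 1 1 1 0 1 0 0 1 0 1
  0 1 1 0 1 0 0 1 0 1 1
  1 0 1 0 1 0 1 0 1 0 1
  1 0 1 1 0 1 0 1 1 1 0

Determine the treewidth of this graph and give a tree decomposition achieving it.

Every bag has size at most 4, so the width is 4 − 1 = 3 and tw(G) ≤ 3. For the lower bound, the 4 vertices {c, e, g, j} are pairwise adjacent, and any tree decomposition puts a clique entirely inside one bag — forcing width ≥ 3. Hence tw(G) = 3 exactly.

Treewidth 3.
One optimal decomposition is:
Bags: B1 = {c, i, j, k}  B2 = {c, e, i, j}  B3 = {c, h, i, k}  B4 = {c, e, g, j}  B5 = {c, f, h, k}  B6 = {c, d, h, k}  B7 = {b, c, h, i}  B8 = {a, c, j, k}
Tree: B1–B2, B1–B3, B2–B4, B3–B5, B3–B6, B3–B7, B1–B8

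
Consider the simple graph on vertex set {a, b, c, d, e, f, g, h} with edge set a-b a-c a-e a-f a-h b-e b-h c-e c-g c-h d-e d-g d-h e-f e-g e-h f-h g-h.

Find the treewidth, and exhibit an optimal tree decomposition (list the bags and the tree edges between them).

Every bag has size at most 4, so the width is 4 − 1 = 3 and tw(G) ≤ 3. On the other hand G contains the 4-clique {d, e, g, h}. A clique must lie in a single bag of any decomposition, so no decomposition can have width below 3. Hence tw(G) = 3 exactly.

Treewidth 3.
One such decomposition:
Bags: B1 = {a, c, e, h}  B2 = {c, e, g, h}  B3 = {a, e, f, h}  B4 = {d, e, g, h}  B5 = {a, b, e, h}
Tree: B1–B2, B1–B3, B2–B4, B3–B5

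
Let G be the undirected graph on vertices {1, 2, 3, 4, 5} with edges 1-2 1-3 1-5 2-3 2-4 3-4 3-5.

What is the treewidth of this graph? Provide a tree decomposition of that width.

The largest bag has 3 vertices, giving width 2; this decomposition certifies tw(G) ≤ 2. For the lower bound, the 3 vertices {1, 2, 3} are pairwise adjacent, and any tree decomposition puts a clique entirely inside one bag — forcing width ≥ 2. Hence tw(G) = 2 exactly.

Treewidth 2.
One optimal decomposition is:
Bags: B1 = {2, 3, 4}  B2 = {1, 2, 3}  B3 = {1, 3, 5}
Tree: B1–B2, B2–B3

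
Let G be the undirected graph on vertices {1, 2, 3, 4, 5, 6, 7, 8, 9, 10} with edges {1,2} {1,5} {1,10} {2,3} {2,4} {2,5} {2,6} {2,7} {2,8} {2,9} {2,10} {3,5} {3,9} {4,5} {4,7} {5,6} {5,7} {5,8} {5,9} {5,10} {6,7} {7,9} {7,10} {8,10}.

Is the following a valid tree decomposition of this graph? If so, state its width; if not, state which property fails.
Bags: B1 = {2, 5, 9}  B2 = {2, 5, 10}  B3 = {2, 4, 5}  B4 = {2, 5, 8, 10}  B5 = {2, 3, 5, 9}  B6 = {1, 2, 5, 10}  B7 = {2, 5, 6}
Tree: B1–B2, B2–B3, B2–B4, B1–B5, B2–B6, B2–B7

A tree decomposition must satisfy three properties: every vertex lies in some bag; for every edge, both endpoints lie together in some bag; and for every vertex, the bags containing it form a connected subtree. Here vertex 7 appears in no bag, so the decomposition is invalid.

No — vertex 7 appears in no bag.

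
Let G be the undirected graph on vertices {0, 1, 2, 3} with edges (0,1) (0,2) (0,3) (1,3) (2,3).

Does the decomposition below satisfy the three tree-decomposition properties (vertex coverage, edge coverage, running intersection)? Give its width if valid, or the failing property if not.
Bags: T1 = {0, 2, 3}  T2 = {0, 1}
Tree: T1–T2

A tree decomposition must satisfy three properties: every vertex lies in some bag; for every edge, both endpoints lie together in some bag; and for every vertex, the bags containing it form a connected subtree. Here edge (3,1) lies in no bag, so the decomposition is invalid.

No — edge (3,1) lies in no bag.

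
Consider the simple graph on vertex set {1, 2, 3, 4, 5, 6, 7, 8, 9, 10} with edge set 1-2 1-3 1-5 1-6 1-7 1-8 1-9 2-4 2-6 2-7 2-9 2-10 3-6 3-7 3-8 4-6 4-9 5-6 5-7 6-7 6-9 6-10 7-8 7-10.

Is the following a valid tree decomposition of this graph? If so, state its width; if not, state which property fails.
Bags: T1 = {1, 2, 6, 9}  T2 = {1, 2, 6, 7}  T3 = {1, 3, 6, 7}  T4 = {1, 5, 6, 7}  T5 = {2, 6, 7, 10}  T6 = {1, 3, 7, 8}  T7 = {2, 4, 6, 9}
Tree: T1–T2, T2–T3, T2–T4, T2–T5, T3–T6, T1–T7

Checking the three conditions: (i) the bags cover all of {1, 2, 3, 4, 5, 6, 7, 8, 9, 10}; (ii) for each edge, some bag contains both endpoints; (iii) the bags containing any fixed vertex form a subtree. All hold, so the decomposition is valid with width 4 − 1 = 3.

Yes; width 3.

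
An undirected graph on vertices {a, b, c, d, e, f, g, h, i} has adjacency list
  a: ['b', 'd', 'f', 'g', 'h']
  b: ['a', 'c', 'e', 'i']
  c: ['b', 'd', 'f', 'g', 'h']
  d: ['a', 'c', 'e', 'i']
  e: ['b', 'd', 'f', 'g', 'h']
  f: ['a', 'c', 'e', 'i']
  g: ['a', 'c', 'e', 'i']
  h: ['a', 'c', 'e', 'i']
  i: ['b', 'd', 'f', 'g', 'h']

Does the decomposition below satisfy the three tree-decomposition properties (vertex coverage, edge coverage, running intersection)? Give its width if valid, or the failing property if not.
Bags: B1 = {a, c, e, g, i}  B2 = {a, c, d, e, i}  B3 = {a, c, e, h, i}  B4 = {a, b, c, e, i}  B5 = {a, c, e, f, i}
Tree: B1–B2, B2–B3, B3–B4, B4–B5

Yes; width 4.

Checking the three conditions: (i) the bags cover all of {a, b, c, d, e, f, g, h, i}; (ii) for each edge, some bag contains both endpoints; (iii) the bags containing any fixed vertex form a subtree. All hold, so the decomposition is valid with width 5 − 1 = 4.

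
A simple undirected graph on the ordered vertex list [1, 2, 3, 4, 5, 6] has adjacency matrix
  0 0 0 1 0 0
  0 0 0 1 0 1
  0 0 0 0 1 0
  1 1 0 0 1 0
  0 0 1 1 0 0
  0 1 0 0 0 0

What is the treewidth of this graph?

1

A width-1 tree decomposition is:
Bags: B1 = {1, 4}  B2 = {4, 5}  B3 = {2, 4}  B4 = {3, 5}  B5 = {2, 6}
Tree: B1–B2, B2–B3, B2–B4, B3–B5
Every bag has size at most 2, so the width is 2 − 1 = 1 and tw(G) ≤ 1. Any graph with an edge has treewidth ≥ 1, and G has the edge 1–4. Therefore the treewidth is 1.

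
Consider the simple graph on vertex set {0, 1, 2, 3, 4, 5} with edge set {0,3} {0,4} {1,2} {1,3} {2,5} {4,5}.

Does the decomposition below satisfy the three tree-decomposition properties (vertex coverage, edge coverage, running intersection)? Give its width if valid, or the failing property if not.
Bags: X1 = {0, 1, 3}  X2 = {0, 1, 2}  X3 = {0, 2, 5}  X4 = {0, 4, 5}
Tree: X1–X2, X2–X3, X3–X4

Yes; width 2.

Checking the three conditions: (i) the bags cover all of {0, 1, 2, 3, 4, 5}; (ii) for each edge, some bag contains both endpoints; (iii) the bags containing any fixed vertex form a subtree. All hold, so the decomposition is valid with width 3 − 1 = 2.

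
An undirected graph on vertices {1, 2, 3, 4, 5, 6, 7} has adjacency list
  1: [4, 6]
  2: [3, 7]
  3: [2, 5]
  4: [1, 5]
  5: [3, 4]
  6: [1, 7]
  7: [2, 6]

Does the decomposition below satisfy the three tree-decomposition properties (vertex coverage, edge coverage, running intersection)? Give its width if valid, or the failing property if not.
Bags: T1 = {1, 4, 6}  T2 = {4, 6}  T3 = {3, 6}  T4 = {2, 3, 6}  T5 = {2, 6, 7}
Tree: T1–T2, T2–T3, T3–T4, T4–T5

A tree decomposition must satisfy three properties: every vertex lies in some bag; for every edge, both endpoints lie together in some bag; and for every vertex, the bags containing it form a connected subtree. Here vertex 5 appears in no bag, so the decomposition is invalid.

No — vertex 5 appears in no bag.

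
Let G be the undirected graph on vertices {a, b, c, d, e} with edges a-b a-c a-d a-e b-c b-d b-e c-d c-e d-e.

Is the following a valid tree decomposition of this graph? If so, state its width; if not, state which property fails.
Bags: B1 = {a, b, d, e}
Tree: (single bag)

A tree decomposition must satisfy three properties: every vertex lies in some bag; for every edge, both endpoints lie together in some bag; and for every vertex, the bags containing it form a connected subtree. Here vertex c appears in no bag, so the decomposition is invalid.

No — vertex c appears in no bag.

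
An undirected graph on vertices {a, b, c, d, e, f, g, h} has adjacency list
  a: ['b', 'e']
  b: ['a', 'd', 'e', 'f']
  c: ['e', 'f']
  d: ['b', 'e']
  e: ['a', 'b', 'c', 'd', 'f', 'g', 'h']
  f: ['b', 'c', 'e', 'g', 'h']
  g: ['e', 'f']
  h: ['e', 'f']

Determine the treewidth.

A width-2 tree decomposition is:
Bags: B1 = {a, b, e}  B2 = {b, e, f}  B3 = {e, f, g}  B4 = {e, f, h}  B5 = {c, e, f}  B6 = {b, d, e}
Tree: B1–B2, B2–B3, B3–B4, B4–B5, B2–B6
The largest bag has 3 vertices, giving width 2; this decomposition certifies tw(G) ≤ 2. On the other hand G contains the 3-clique {b, d, e}. A clique must lie in a single bag of any decomposition, so no decomposition can have width below 2. Therefore the treewidth is 2.

2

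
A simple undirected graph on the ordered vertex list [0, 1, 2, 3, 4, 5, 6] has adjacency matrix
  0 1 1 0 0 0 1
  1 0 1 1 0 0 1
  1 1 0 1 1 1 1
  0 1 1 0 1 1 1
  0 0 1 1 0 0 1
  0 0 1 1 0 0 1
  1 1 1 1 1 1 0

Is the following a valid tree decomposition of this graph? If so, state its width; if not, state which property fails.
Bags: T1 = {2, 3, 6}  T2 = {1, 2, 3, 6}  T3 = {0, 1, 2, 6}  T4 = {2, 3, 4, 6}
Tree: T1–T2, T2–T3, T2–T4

A tree decomposition must satisfy three properties: every vertex lies in some bag; for every edge, both endpoints lie together in some bag; and for every vertex, the bags containing it form a connected subtree. Here vertex 5 appears in no bag, so the decomposition is invalid.

No — vertex 5 appears in no bag.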